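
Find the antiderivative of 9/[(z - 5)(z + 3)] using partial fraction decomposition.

Decompose: 9/[(z - 5)(z + 3)] = (9/8)/(z - 5) - (9/8)/(z + 3). Integrate each term: (9/8) ln|(z - 5)| - (9/8) ln|(z + 3)| + C


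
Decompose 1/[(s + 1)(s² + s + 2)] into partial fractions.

Cover-up at s = -1: P = 1/((-1)² + 1·(-1) + 2) = 1/2. Then Q = -P = -1/2, R = -P·(1 - 1) = 0
Result: (1/2)/(s + 1) - ((1/2)s)/(s² + s + 2)


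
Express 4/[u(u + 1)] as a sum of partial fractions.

4/u(u + 1) = P/u + Q/(u + 1). P = 4/(0 + 1) = 4, Q = 4/(-1 - 0) = -4
Result: 4/u - 4/(u + 1)


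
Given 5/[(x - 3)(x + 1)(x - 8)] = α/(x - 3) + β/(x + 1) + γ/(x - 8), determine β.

Cover-up at x = -1: β = 5/[(-1 - 3)(-1 - 8)] = 5/[(-4)(-9)] = 5/36


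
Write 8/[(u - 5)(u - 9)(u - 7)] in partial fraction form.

Using cover-up method: α = 1, β = 1, γ = -2
Result: 1/(u - 5) + 1/(u - 9) - 2/(u - 7)


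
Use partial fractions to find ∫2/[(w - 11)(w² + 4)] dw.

Cover-up at w=11: P = 2/(11²+4) = 2/125. Coeff matching: Q = -2/125, R = -22/125. Decomposition: (2/125)/(w - 11) - ((2/125)w + 22/125)/(w² + 4). Integrate: linear → ln, quadratic → (1/2)ln + arctan: (2/125) ln|(w - 11)| - (1/125) ln(w² + 4) - (11/125) arctan(w/2) + C


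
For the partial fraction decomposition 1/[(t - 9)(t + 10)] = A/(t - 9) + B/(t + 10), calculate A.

Cover-up at t = 9: A = 1/(9 + 10) = 1/19


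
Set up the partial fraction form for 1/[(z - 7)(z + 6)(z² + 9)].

Two linear + quadratic: P/(z - 7) + Q/(z + 6) + (Rz + S)/(z² + 9)


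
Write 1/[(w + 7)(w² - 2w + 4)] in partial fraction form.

Cover-up at w = -7: P = 1/((-7)² - 2·(-7) + 4) = 1/67. Then Q = -P = -1/67, R = -P·(-2 - 7) = 9/67
Result: (1/67)/(w + 7) - ((1/67)w - 9/67)/(w² - 2w + 4)


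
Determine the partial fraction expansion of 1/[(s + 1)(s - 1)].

1/(s + 1)(s - 1) = A/(s + 1) + B/(s - 1). A = 1/(-1 - 1) = -1/2, B = 1/(1 + 1) = 1/2
Result: (-1/2)/(s + 1) + (1/2)/(s - 1)


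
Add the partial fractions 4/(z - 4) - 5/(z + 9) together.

Common denominator (z - 4)(z + 9). Numerator: 4(z + 9) - 5(z - 4) = (4z + 36) - (5z - 20) = -z + 56
Result: (-z + 56)/[(z - 4)(z + 9)]


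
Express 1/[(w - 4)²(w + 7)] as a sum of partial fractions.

Cover-up at w=-7: R = 1/(-7 - 4)² = 1/121. Cover-up at w=4: Q = 1/(4 + 7) = 1/11. Comparing w² coeff: P = -R = -1/121
Result: (-1/121)/(w - 4) + (1/11)/(w - 4)² + (1/121)/(w + 7)


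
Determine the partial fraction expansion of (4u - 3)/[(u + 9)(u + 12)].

At u=-9: P = (4·(-9) - 3)/(-9 + 12) = -13. At u=-12: Q = (4·(-12) - 3)/(-12 + 9) = 17
Result: -13/(u + 9) + 17/(u + 12)


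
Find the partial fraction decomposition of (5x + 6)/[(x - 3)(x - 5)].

At x=3: P = (5·3 + 6)/(3 - 5) = -21/2. At x=5: Q = (5·5 + 6)/(5 - 3) = 31/2
Result: (-21/2)/(x - 3) + (31/2)/(x - 5)


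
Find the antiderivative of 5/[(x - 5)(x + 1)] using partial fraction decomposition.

Decompose: 5/[(x - 5)(x + 1)] = (5/6)/(x - 5) - (5/6)/(x + 1). Integrate each term: (5/6) ln|(x - 5)| - (5/6) ln|(x + 1)| + C


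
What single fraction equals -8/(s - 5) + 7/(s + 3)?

Common denominator (s - 5)(s + 3). Numerator: -8(s + 3) + 7(s - 5) = (-8s - 24) + (7s - 35) = -s - 59
Result: (-s - 59)/[(s - 5)(s + 3)]


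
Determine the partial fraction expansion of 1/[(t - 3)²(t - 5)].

Cover-up at t=5: R = 1/(5 - 3)² = 1/4. Cover-up at t=3: Q = 1/(3 - 5) = -1/2. Comparing t² coeff: P = -R = -1/4
Result: (-1/4)/(t - 3) - (1/2)/(t - 3)² + (1/4)/(t - 5)


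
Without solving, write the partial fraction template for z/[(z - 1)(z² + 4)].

Linear + irreducible quadratic: A/(z - 1) + (Bz + C)/(z² + 4)


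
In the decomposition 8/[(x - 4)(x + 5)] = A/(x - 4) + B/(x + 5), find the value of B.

Cover-up at x = -5: B = 8/(-5 - 4) = -8/9


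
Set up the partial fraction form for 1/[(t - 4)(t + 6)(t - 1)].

Three distinct linear factors: P/(t - 4) + Q/(t + 6) + R/(t - 1)


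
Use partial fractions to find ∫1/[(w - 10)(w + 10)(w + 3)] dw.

Cover-up: A = 1/260, B = 1/140, C = -1/91. Decomposition: (1/260)/(w - 10) + (1/140)/(w + 10) - (1/91)/(w + 3). Integrate each term: (1/260) ln|(w - 10)| + (1/140) ln|(w + 10)| - (1/91) ln|(w + 3)| + C


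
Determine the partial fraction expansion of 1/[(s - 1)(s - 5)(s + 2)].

Using cover-up method: A = -1/12, B = 1/28, C = 1/21
Result: (-1/12)/(s - 1) + (1/28)/(s - 5) + (1/21)/(s + 2)


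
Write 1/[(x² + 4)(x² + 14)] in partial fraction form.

Coefficient matching gives α = γ = 0, β = 1/(14-4) = 1/10, δ = -β = -1/10
Result: (1/10)/(x² + 4) - (1/10)/(x² + 14)


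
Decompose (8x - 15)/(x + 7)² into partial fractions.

(8x - 15) = A(x + 7) + B. At x = -7: B = 8·(-7) - 15 = -71. Coeff of x: A = 8
Result: 8/(x + 7) - 71/(x + 7)²


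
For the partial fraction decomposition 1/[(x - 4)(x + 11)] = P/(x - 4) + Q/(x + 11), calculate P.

Cover-up at x = 4: P = 1/(4 + 11) = 1/15


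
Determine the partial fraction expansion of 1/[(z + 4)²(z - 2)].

Cover-up at z=2: C = 1/(2 + 4)² = 1/36. Cover-up at z=-4: B = 1/(-4 - 2) = -1/6. Comparing z² coeff: A = -C = -1/36
Result: (-1/36)/(z + 4) - (1/6)/(z + 4)² + (1/36)/(z - 2)


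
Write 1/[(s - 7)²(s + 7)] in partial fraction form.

Cover-up at s=-7: R = 1/(-7 - 7)² = 1/196. Cover-up at s=7: Q = 1/(7 + 7) = 1/14. Comparing s² coeff: P = -R = -1/196
Result: (-1/196)/(s - 7) + (1/14)/(s - 7)² + (1/196)/(s + 7)


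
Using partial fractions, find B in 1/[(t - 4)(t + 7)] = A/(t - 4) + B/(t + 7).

Cover-up at t = -7: B = 1/(-7 - 4) = -1/11


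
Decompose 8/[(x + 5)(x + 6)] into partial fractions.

8/(x + 5)(x + 6) = A/(x + 5) + B/(x + 6). A = 8/(-5 + 6) = 8, B = 8/(-6 + 5) = -8
Result: 8/(x + 5) - 8/(x + 6)


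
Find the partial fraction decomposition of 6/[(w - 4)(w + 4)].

6/(w - 4)(w + 4) = α/(w - 4) + β/(w + 4). α = 6/(4 + 4) = 3/4, β = 6/(-4 - 4) = -3/4
Result: (3/4)/(w - 4) - (3/4)/(w + 4)


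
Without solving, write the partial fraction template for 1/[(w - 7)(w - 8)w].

Three distinct linear factors: α/(w - 7) + β/(w - 8) + γ/w


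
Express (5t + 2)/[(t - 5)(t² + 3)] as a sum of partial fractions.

At t=5: α = (5·5 + 2)/(5² + 3) = 27/28. β = -α = -27/28, γ = 5 - 5·α = 5/28
Result: (27/28)/(t - 5) - ((27/28)t - 5/28)/(t² + 3)


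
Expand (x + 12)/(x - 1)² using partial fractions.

(x + 12) = α(x - 1) + β. At x = 1: β = 1·1 + 12 = 13. Coeff of x: α = 1
Result: 1/(x - 1) + 13/(x - 1)²


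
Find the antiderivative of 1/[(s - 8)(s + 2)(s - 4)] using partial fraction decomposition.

Cover-up: α = 1/40, β = 1/60, γ = -1/24. Decomposition: (1/40)/(s - 8) + (1/60)/(s + 2) - (1/24)/(s - 4). Integrate each term: (1/40) ln|(s - 8)| + (1/60) ln|(s + 2)| - (1/24) ln|(s - 4)| + C


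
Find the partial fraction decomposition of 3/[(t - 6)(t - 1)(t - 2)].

Using cover-up method: P = 3/20, Q = 3/5, R = -3/4
Result: (3/20)/(t - 6) + (3/5)/(t - 1) - (3/4)/(t - 2)


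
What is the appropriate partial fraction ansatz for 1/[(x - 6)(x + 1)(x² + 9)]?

Two linear + quadratic: P/(x - 6) + Q/(x + 1) + (Rx + S)/(x² + 9)


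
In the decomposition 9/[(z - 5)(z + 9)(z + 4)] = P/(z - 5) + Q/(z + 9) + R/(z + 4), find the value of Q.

Cover-up at z = -9: Q = 9/[(-9 - 5)(-9 + 4)] = 9/[(-14)(-5)] = 9/70


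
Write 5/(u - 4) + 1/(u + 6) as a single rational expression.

Common denominator (u - 4)(u + 6). Numerator: 5(u + 6) + 1(u - 4) = (5u + 30) + (u - 4) = 6u + 26
Result: (6u + 26)/[(u - 4)(u + 6)]


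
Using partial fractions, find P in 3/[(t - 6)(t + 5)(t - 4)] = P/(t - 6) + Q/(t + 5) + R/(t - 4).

Cover-up at t = 6: P = 3/[(6 + 5)(6 - 4)] = 3/[(11)(2)] = 3/22


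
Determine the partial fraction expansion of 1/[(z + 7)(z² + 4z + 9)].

Cover-up at z = -7: α = 1/((-7)² + 4·(-7) + 9) = 1/30. Then β = -α = -1/30, γ = -α·(4 - 7) = 1/10
Result: (1/30)/(z + 7) - ((1/30)z - 1/10)/(z² + 4z + 9)


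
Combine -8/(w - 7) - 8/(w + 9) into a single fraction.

Common denominator (w - 7)(w + 9). Numerator: -8(w + 9) - 8(w - 7) = (-8w - 72) - (8w - 56) = -16w - 16
Result: (-16w - 16)/[(w - 7)(w + 9)]


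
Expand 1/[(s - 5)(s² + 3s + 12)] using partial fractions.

Cover-up at s = 5: α = 1/(5² + 3·5 + 12) = 1/52. Then β = -α = -1/52, γ = -α·(3 + 5) = -2/13
Result: (1/52)/(s - 5) - ((1/52)s + 2/13)/(s² + 3s + 12)


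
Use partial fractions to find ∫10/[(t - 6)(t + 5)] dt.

Decompose: 10/[(t - 6)(t + 5)] = (10/11)/(t - 6) - (10/11)/(t + 5). Integrate each term: (10/11) ln|(t - 6)| - (10/11) ln|(t + 5)| + C


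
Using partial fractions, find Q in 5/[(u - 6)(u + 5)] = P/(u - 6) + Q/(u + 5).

Cover-up at u = -5: Q = 5/(-5 - 6) = -5/11


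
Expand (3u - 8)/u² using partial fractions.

(3u - 8) = Au + B. At u = 0: B = 3·0 - 8 = -8. Coeff of u: A = 3
Result: 3/u - 8/u²


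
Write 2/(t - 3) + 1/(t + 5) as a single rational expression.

Common denominator (t - 3)(t + 5). Numerator: 2(t + 5) + 1(t - 3) = (2t + 10) + (t - 3) = 3t + 7
Result: (3t + 7)/[(t - 3)(t + 5)]


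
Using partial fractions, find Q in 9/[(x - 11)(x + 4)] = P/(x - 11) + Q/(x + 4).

Cover-up at x = -4: Q = 9/(-4 - 11) = -9/15 = -3/5


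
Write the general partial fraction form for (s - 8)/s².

Repeated linear factor: P/s + Q/s²


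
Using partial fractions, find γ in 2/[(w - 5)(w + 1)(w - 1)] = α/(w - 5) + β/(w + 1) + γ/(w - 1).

Cover-up at w = 1: γ = 2/[(1 - 5)(1 + 1)] = 2/[(-4)(2)] = -2/8 = -1/4


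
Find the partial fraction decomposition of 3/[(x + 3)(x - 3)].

3/(x + 3)(x - 3) = A/(x + 3) + B/(x - 3). A = 3/(-3 - 3) = -1/2, B = 3/(3 + 3) = 1/2
Result: (-1/2)/(x + 3) + (1/2)/(x - 3)


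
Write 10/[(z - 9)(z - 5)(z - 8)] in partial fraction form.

Using cover-up method: α = 5/2, β = 5/6, γ = -10/3
Result: (5/2)/(z - 9) + (5/6)/(z - 5) - (10/3)/(z - 8)


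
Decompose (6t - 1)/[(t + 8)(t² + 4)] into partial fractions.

At t=-8: A = (6·(-8) - 1)/((-8)² + 4) = -49/68. B = -A = 49/68, C = 6 - (-8)·A = 4/17
Result: (-49/68)/(t + 8) + ((49/68)t + 4/17)/(t² + 4)


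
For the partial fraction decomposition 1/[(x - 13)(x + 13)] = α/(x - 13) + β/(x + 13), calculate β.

Cover-up at x = -13: β = 1/(-13 - 13) = -1/26


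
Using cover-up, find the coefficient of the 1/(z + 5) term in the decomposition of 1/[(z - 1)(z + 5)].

Cover (z + 5), set z=-5: 1/((z - 1) at z=-5) = 1/(-6) = -1/6


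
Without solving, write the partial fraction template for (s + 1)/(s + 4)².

Repeated linear factor: A/(s + 4) + B/(s + 4)²


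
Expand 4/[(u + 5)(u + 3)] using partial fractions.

4/(u + 5)(u + 3) = α/(u + 5) + β/(u + 3). α = 4/(-5 + 3) = -2, β = 4/(-3 + 5) = 2
Result: -2/(u + 5) + 2/(u + 3)


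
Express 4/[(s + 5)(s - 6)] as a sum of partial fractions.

4/(s + 5)(s - 6) = A/(s + 5) + B/(s - 6). A = 4/(-5 - 6) = -4/11, B = 4/(6 + 5) = 4/11
Result: (-4/11)/(s + 5) + (4/11)/(s - 6)


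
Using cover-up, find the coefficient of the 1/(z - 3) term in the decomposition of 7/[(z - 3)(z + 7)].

Cover (z - 3), set z=3: 7/((z + 7) at z=3) = 7/(10) = 7/10


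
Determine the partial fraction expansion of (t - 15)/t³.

(t - 15) = At² + Bt + C. At t = 0: C = 1·0 - 15 = -15. Coefficients: A = 0, B = 1
Result: 1/t² - 15/t³


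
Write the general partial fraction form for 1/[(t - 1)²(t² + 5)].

Repeated linear + quadratic: A/(t - 1) + B/(t - 1)² + (Ct + D)/(t² + 5)


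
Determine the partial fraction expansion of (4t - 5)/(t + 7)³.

(4t - 5) = A(t + 7)² + B(t + 7) + C. At t = -7: C = 4·(-7) - 5 = -33. Coefficients: A = 0, B = 4
Result: 4/(t + 7)² - 33/(t + 7)³


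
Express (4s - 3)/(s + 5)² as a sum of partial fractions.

(4s - 3) = P(s + 5) + Q. At s = -5: Q = 4·(-5) - 3 = -23. Coeff of s: P = 4
Result: 4/(s + 5) - 23/(s + 5)²


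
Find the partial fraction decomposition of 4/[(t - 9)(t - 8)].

4/(t - 9)(t - 8) = α/(t - 9) + β/(t - 8). α = 4/(9 - 8) = 4, β = 4/(8 - 9) = -4
Result: 4/(t - 9) - 4/(t - 8)


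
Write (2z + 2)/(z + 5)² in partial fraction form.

(2z + 2) = α(z + 5) + β. At z = -5: β = 2·(-5) + 2 = -8. Coeff of z: α = 2
Result: 2/(z + 5) - 8/(z + 5)²


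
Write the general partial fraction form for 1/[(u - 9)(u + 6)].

Distinct linear factors: A/(u - 9) + B/(u + 6)


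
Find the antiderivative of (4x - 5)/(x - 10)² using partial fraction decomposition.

Decompose: α = 4, β = 4·10 - 5 = 35, so (4x - 5)/(x - 10)² = 4/(x - 10) + 35/(x - 10)². Integrate: ∫ α/(x - 10) dx = 4 ln|(x - 10)|; ∫ β/(x - 10)² dx = -35/(x - 10). Sum: 4 ln|(x - 10)| - 35/(x - 10) + C


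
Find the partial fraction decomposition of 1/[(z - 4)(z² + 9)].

Cover-up at z = 4: A = 1/(4² + 9) = 1/25. Then B = -A = -1/25, C = -A·(0 + 4) = -4/25
Result: (1/25)/(z - 4) - ((1/25)z + 4/25)/(z² + 9)


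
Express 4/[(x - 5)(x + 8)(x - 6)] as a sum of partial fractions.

Using cover-up method: P = -4/13, Q = 2/91, R = 2/7
Result: (-4/13)/(x - 5) + (2/91)/(x + 8) + (2/7)/(x - 6)


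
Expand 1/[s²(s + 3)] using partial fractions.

Cover-up at s=-3: γ = 1/(-3 - 0)² = 1/9. Cover-up at s=0: β = 1/(0 + 3) = 1/3. Comparing s² coeff: α = -γ = -1/9
Result: (-1/9)/s + (1/3)/s² + (1/9)/(s + 3)


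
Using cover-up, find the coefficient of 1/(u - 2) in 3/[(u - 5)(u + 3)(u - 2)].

Cover (u - 2), set u=2: 3/[(2 - 5)(2 + 3)] = -1/5


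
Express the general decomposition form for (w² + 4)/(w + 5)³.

Repeated linear factor (power 3): α/(w + 5) + β/(w + 5)² + γ/(w + 5)³


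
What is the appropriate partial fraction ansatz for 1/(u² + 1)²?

Repeated quadratic factor: (Pu + Q)/(u² + 1) + (Ru + S)/(u² + 1)²


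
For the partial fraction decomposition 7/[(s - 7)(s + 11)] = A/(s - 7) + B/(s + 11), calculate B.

Cover-up at s = -11: B = 7/(-11 - 7) = -7/18


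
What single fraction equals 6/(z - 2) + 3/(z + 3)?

Common denominator (z - 2)(z + 3). Numerator: 6(z + 3) + 3(z - 2) = (6z + 18) + (3z - 6) = 9z + 12
Result: (9z + 12)/[(z - 2)(z + 3)]


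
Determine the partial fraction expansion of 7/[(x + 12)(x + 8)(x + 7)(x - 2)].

Using Heaviside cover-up: (-1/40)/(x + 12) + (7/40)/(x + 8) - (7/45)/(x + 7) + (1/180)/(x - 2)


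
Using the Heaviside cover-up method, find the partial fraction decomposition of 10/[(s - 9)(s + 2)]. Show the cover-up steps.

Cover (s - 9): set s=9, get A = 10/(9 + 2) = 10/11. Cover (s + 2): set s=-2, get B = 10/(-2 - 9) = -10/11.
Result: (10/11)/(s - 9) - (10/11)/(s + 2)


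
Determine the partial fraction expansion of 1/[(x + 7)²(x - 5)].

Cover-up at x=5: R = 1/(5 + 7)² = 1/144. Cover-up at x=-7: Q = 1/(-7 - 5) = -1/12. Comparing x² coeff: P = -R = -1/144
Result: (-1/144)/(x + 7) - (1/12)/(x + 7)² + (1/144)/(x - 5)


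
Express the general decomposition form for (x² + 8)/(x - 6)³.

Repeated linear factor (power 3): A/(x - 6) + B/(x - 6)² + C/(x - 6)³


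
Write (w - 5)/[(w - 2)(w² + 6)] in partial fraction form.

At w=2: α = (1·2 - 5)/(2² + 6) = -3/10. β = -α = 3/10, γ = 1 - 2·α = 8/5
Result: (-3/10)/(w - 2) + ((3/10)w + 8/5)/(w² + 6)


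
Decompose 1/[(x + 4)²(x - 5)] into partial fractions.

Cover-up at x=5: R = 1/(5 + 4)² = 1/81. Cover-up at x=-4: Q = 1/(-4 - 5) = -1/9. Comparing x² coeff: P = -R = -1/81
Result: (-1/81)/(x + 4) - (1/9)/(x + 4)² + (1/81)/(x - 5)


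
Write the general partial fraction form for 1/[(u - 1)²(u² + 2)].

Repeated linear + quadratic: A/(u - 1) + B/(u - 1)² + (Cu + D)/(u² + 2)


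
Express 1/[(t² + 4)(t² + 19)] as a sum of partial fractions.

Coefficient matching gives P = R = 0, Q = 1/(19-4) = 1/15, S = -Q = -1/15
Result: (1/15)/(t² + 4) - (1/15)/(t² + 19)


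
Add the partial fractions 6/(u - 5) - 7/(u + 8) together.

Common denominator (u - 5)(u + 8). Numerator: 6(u + 8) - 7(u - 5) = (6u + 48) - (7u - 35) = -u + 83
Result: (-u + 83)/[(u - 5)(u + 8)]


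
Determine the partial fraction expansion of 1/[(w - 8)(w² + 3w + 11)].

Cover-up at w = 8: α = 1/(8² + 3·8 + 11) = 1/99. Then β = -α = -1/99, γ = -α·(3 + 8) = -1/9
Result: (1/99)/(w - 8) - ((1/99)w + 1/9)/(w² + 3w + 11)


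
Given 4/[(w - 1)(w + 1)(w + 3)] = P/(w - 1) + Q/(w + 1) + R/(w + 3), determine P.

Cover-up at w = 1: P = 4/[(1 + 1)(1 + 3)] = 4/[(2)(4)] = 4/8 = 1/2


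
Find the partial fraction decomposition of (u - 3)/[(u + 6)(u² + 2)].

At u=-6: A = (1·(-6) - 3)/((-6)² + 2) = -9/38. B = -A = 9/38, C = 1 - (-6)·A = -8/19
Result: (-9/38)/(u + 6) + ((9/38)u - 8/19)/(u² + 2)


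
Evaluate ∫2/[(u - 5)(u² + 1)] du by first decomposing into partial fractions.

Cover-up at u=5: A = 2/(5²+1) = 1/13. Coeff matching: B = -1/13, C = -5/13. Decomposition: (1/13)/(u - 5) - ((1/13)u + 5/13)/(u² + 1). Integrate: linear → ln, quadratic → (1/2)ln + arctan: (1/13) ln|(u - 5)| - (1/26) ln(u² + 1) - (5/13) arctan(u) + C


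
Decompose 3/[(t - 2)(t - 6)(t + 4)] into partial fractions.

Using cover-up method: α = -1/8, β = 3/40, γ = 1/20
Result: (-1/8)/(t - 2) + (3/40)/(t - 6) + (1/20)/(t + 4)


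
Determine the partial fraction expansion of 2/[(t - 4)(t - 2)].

2/(t - 4)(t - 2) = A/(t - 4) + B/(t - 2). A = 2/(4 - 2) = 1, B = 2/(2 - 4) = -1
Result: 1/(t - 4) - 1/(t - 2)


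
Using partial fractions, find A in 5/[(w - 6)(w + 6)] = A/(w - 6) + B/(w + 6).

Cover-up at w = 6: A = 5/(6 + 6) = 5/12


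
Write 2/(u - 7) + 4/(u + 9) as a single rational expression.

Common denominator (u - 7)(u + 9). Numerator: 2(u + 9) + 4(u - 7) = (2u + 18) + (4u - 28) = 6u - 10
Result: (6u - 10)/[(u - 7)(u + 9)]


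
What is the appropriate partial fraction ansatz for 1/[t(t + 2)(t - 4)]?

Three distinct linear factors: α/t + β/(t + 2) + γ/(t - 4)


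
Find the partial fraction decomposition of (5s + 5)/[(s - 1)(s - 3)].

At s=1: A = (5·1 + 5)/(1 - 3) = -5. At s=3: B = (5·3 + 5)/(3 - 1) = 10
Result: -5/(s - 1) + 10/(s - 3)


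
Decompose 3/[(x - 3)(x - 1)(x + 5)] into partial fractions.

Using cover-up method: A = 3/16, B = -1/4, C = 1/16
Result: (3/16)/(x - 3) - (1/4)/(x - 1) + (1/16)/(x + 5)


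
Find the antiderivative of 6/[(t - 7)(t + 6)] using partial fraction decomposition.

Decompose: 6/[(t - 7)(t + 6)] = (6/13)/(t - 7) - (6/13)/(t + 6). Integrate each term: (6/13) ln|(t - 7)| - (6/13) ln|(t + 6)| + C


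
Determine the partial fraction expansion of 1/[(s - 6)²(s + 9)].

Cover-up at s=-9: C = 1/(-9 - 6)² = 1/225. Cover-up at s=6: B = 1/(6 + 9) = 1/15. Comparing s² coeff: A = -C = -1/225
Result: (-1/225)/(s - 6) + (1/15)/(s - 6)² + (1/225)/(s + 9)


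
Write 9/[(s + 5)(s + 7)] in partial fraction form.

9/(s + 5)(s + 7) = A/(s + 5) + B/(s + 7). A = 9/(-5 + 7) = 9/2, B = 9/(-7 + 5) = -9/2
Result: (9/2)/(s + 5) - (9/2)/(s + 7)


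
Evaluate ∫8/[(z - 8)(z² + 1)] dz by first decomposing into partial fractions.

Cover-up at z=8: A = 8/(8²+1) = 8/65. Coeff matching: B = -8/65, C = -64/65. Decomposition: (8/65)/(z - 8) - ((8/65)z + 64/65)/(z² + 1). Integrate: linear → ln, quadratic → (1/2)ln + arctan: (8/65) ln|(z - 8)| - (4/65) ln(z² + 1) - (64/65) arctan(z) + C


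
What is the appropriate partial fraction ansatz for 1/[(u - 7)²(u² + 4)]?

Repeated linear + quadratic: P/(u - 7) + Q/(u - 7)² + (Ru + S)/(u² + 4)


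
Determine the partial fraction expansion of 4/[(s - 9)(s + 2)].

4/(s - 9)(s + 2) = α/(s - 9) + β/(s + 2). α = 4/(9 + 2) = 4/11, β = 4/(-2 - 9) = -4/11
Result: (4/11)/(s - 9) - (4/11)/(s + 2)


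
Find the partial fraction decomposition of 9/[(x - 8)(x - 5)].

9/(x - 8)(x - 5) = P/(x - 8) + Q/(x - 5). P = 9/(8 - 5) = 3, Q = 9/(5 - 8) = -3
Result: 3/(x - 8) - 3/(x - 5)


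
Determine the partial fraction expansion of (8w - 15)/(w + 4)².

(8w - 15) = A(w + 4) + B. At w = -4: B = 8·(-4) - 15 = -47. Coeff of w: A = 8
Result: 8/(w + 4) - 47/(w + 4)²


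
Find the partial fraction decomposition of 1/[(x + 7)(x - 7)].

1/(x + 7)(x - 7) = P/(x + 7) + Q/(x - 7). P = 1/(-7 - 7) = -1/14, Q = 1/(7 + 7) = 1/14
Result: (-1/14)/(x + 7) + (1/14)/(x - 7)


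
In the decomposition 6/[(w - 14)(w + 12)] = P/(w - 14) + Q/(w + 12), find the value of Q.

Cover-up at w = -12: Q = 6/(-12 - 14) = -6/26 = -3/13


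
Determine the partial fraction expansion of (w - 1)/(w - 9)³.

(w - 1) = α(w - 9)² + β(w - 9) + γ. At w = 9: γ = 1·9 - 1 = 8. Coefficients: α = 0, β = 1
Result: 1/(w - 9)² + 8/(w - 9)³


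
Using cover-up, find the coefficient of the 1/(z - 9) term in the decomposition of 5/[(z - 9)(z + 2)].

Cover (z - 9), set z=9: 5/((z + 2) at z=9) = 5/(11) = 5/11


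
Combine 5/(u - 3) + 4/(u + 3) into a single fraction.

Common denominator (u - 3)(u + 3). Numerator: 5(u + 3) + 4(u - 3) = (5u + 15) + (4u - 12) = 9u + 3
Result: (9u + 3)/[(u - 3)(u + 3)]


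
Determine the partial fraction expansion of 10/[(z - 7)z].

10/(z - 7)z = P/(z - 7) + Q/z. P = 10/(7 - 0) = 10/7, Q = 10/(0 - 7) = -10/7
Result: (10/7)/(z - 7) - (10/7)/z


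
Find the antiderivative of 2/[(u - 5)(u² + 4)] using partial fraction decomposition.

Cover-up at u=5: α = 2/(5²+4) = 2/29. Coeff matching: β = -2/29, γ = -10/29. Decomposition: (2/29)/(u - 5) - ((2/29)u + 10/29)/(u² + 4). Integrate: linear → ln, quadratic → (1/2)ln + arctan: (2/29) ln|(u - 5)| - (1/29) ln(u² + 4) - (5/29) arctan(u/2) + C


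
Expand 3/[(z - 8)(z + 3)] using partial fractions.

3/(z - 8)(z + 3) = P/(z - 8) + Q/(z + 3). P = 3/(8 + 3) = 3/11, Q = 3/(-3 - 8) = -3/11
Result: (3/11)/(z - 8) - (3/11)/(z + 3)


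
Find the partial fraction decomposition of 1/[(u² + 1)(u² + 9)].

Coefficient matching gives P = R = 0, Q = 1/(9-1) = 1/8, S = -Q = -1/8
Result: (1/8)/(u² + 1) - (1/8)/(u² + 9)


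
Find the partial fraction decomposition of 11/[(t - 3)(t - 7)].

11/(t - 3)(t - 7) = P/(t - 3) + Q/(t - 7). P = 11/(3 - 7) = -11/4, Q = 11/(7 - 3) = 11/4
Result: (-11/4)/(t - 3) + (11/4)/(t - 7)


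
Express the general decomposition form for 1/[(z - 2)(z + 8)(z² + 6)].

Two linear + quadratic: A/(z - 2) + B/(z + 8) + (Cz + D)/(z² + 6)


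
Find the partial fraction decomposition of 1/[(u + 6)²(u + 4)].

Cover-up at u=-4: γ = 1/(-4 + 6)² = 1/4. Cover-up at u=-6: β = 1/(-6 + 4) = -1/2. Comparing u² coeff: α = -γ = -1/4
Result: (-1/4)/(u + 6) - (1/2)/(u + 6)² + (1/4)/(u + 4)


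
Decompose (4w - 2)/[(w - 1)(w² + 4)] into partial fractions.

At w=1: P = (4·1 - 2)/(1² + 4) = 2/5. Q = -P = -2/5, R = 4 - 1·P = 18/5
Result: (2/5)/(w - 1) - ((2/5)w - 18/5)/(w² + 4)


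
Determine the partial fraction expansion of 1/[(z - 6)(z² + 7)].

Cover-up at z = 6: A = 1/(6² + 7) = 1/43. Then B = -A = -1/43, C = -A·(0 + 6) = -6/43
Result: (1/43)/(z - 6) - ((1/43)z + 6/43)/(z² + 7)


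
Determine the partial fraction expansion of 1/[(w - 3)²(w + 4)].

Cover-up at w=-4: γ = 1/(-4 - 3)² = 1/49. Cover-up at w=3: β = 1/(3 + 4) = 1/7. Comparing w² coeff: α = -γ = -1/49
Result: (-1/49)/(w - 3) + (1/7)/(w - 3)² + (1/49)/(w + 4)


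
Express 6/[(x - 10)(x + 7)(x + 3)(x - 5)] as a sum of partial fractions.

Using Heaviside cover-up: (6/1105)/(x - 10) - (1/136)/(x + 7) + (3/208)/(x + 3) - (1/80)/(x - 5)


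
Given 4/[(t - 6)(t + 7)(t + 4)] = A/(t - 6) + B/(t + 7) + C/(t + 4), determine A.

Cover-up at t = 6: A = 4/[(6 + 7)(6 + 4)] = 4/[(13)(10)] = 4/130 = 2/65


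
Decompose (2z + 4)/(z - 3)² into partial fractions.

(2z + 4) = α(z - 3) + β. At z = 3: β = 2·3 + 4 = 10. Coeff of z: α = 2
Result: 2/(z - 3) + 10/(z - 3)²


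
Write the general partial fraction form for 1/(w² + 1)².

Repeated quadratic factor: (αw + β)/(w² + 1) + (γw + δ)/(w² + 1)²


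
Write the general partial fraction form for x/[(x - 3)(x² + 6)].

Linear + irreducible quadratic: P/(x - 3) + (Qx + R)/(x² + 6)


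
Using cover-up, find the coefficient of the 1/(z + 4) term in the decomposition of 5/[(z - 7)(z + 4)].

Cover (z + 4), set z=-4: 5/((z - 7) at z=-4) = 5/(-11) = -5/11


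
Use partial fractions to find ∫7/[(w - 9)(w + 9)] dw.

Decompose: 7/[(w - 9)(w + 9)] = (7/18)/(w - 9) - (7/18)/(w + 9). Integrate each term: (7/18) ln|(w - 9)| - (7/18) ln|(w + 9)| + C


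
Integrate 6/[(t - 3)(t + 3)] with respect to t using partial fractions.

Decompose: 6/[(t - 3)(t + 3)] = 1/(t - 3) - 1/(t + 3). Integrate each term: ln|(t - 3)| - ln|(t + 3)| + C


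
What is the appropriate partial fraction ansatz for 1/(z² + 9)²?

Repeated quadratic factor: (Pz + Q)/(z² + 9) + (Rz + S)/(z² + 9)²


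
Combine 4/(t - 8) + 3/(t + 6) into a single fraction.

Common denominator (t - 8)(t + 6). Numerator: 4(t + 6) + 3(t - 8) = (4t + 24) + (3t - 24) = 7t
Result: (7t)/[(t - 8)(t + 6)]


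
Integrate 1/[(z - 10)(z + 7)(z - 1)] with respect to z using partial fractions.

Cover-up: A = 1/153, B = 1/136, C = -1/72. Decomposition: (1/153)/(z - 10) + (1/136)/(z + 7) - (1/72)/(z - 1). Integrate each term: (1/153) ln|(z - 10)| + (1/136) ln|(z + 7)| - (1/72) ln|(z - 1)| + C


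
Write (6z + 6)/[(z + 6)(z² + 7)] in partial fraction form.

At z=-6: P = (6·(-6) + 6)/((-6)² + 7) = -30/43. Q = -P = 30/43, R = 6 - (-6)·P = 78/43
Result: (-30/43)/(z + 6) + ((30/43)z + 78/43)/(z² + 7)


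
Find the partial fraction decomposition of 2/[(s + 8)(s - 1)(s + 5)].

Using cover-up method: P = 2/27, Q = 1/27, R = -1/9
Result: (2/27)/(s + 8) + (1/27)/(s - 1) - (1/9)/(s + 5)


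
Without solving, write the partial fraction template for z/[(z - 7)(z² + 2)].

Linear + irreducible quadratic: A/(z - 7) + (Bz + C)/(z² + 2)


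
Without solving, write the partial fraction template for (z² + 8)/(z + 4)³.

Repeated linear factor (power 3): A/(z + 4) + B/(z + 4)² + C/(z + 4)³


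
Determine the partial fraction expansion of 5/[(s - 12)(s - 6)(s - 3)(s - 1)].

Using Heaviside cover-up: (5/594)/(s - 12) - (1/18)/(s - 6) + (5/54)/(s - 3) - (1/22)/(s - 1)


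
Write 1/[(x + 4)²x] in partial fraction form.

Cover-up at x=0: R = 1/(0 + 4)² = 1/16. Cover-up at x=-4: Q = 1/(-4 - 0) = -1/4. Comparing x² coeff: P = -R = -1/16
Result: (-1/16)/(x + 4) - (1/4)/(x + 4)² + (1/16)/x


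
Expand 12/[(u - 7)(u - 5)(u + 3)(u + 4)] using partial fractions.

Using Heaviside cover-up: (3/55)/(u - 7) - (1/12)/(u - 5) + (3/20)/(u + 3) - (4/33)/(u + 4)


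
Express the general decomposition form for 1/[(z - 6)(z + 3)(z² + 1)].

Two linear + quadratic: A/(z - 6) + B/(z + 3) + (Cz + D)/(z² + 1)


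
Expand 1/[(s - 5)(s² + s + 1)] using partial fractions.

Cover-up at s = 5: α = 1/(5² + 1·5 + 1) = 1/31. Then β = -α = -1/31, γ = -α·(1 + 5) = -6/31
Result: (1/31)/(s - 5) - ((1/31)s + 6/31)/(s² + s + 1)


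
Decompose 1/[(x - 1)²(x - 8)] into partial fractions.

Cover-up at x=8: R = 1/(8 - 1)² = 1/49. Cover-up at x=1: Q = 1/(1 - 8) = -1/7. Comparing x² coeff: P = -R = -1/49
Result: (-1/49)/(x - 1) - (1/7)/(x - 1)² + (1/49)/(x - 8)


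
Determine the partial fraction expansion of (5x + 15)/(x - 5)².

(5x + 15) = P(x - 5) + Q. At x = 5: Q = 5·5 + 15 = 40. Coeff of x: P = 5
Result: 5/(x - 5) + 40/(x - 5)²


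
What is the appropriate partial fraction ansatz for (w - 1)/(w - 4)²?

Repeated linear factor: α/(w - 4) + β/(w - 4)²


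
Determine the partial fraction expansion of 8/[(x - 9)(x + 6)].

8/(x - 9)(x + 6) = A/(x - 9) + B/(x + 6). A = 8/(9 + 6) = 8/15, B = 8/(-6 - 9) = -8/15
Result: (8/15)/(x - 9) - (8/15)/(x + 6)


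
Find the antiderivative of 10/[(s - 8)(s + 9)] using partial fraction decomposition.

Decompose: 10/[(s - 8)(s + 9)] = (10/17)/(s - 8) - (10/17)/(s + 9). Integrate each term: (10/17) ln|(s - 8)| - (10/17) ln|(s + 9)| + C


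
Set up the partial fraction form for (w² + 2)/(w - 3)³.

Repeated linear factor (power 3): P/(w - 3) + Q/(w - 3)² + R/(w - 3)³


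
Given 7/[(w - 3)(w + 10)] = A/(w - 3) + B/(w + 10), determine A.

Cover-up at w = 3: A = 7/(3 + 10) = 7/13


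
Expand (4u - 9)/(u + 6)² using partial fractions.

(4u - 9) = P(u + 6) + Q. At u = -6: Q = 4·(-6) - 9 = -33. Coeff of u: P = 4
Result: 4/(u + 6) - 33/(u + 6)²


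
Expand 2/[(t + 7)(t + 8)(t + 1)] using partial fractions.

Using cover-up method: P = -1/3, Q = 2/7, R = 1/21
Result: (-1/3)/(t + 7) + (2/7)/(t + 8) + (1/21)/(t + 1)


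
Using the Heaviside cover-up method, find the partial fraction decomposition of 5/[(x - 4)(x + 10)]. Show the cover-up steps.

Cover (x - 4): set x=4, get P = 5/(4 + 10) = 5/14. Cover (x + 10): set x=-10, get Q = 5/(-10 - 4) = -5/14.
Result: (5/14)/(x - 4) - (5/14)/(x + 10)


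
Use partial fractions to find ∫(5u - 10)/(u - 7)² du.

Decompose: A = 5, B = 5·7 - 10 = 25, so (5u - 10)/(u - 7)² = 5/(u - 7) + 25/(u - 7)². Integrate: ∫ A/(u - 7) du = 5 ln|(u - 7)|; ∫ B/(u - 7)² du = -25/(u - 7). Sum: 5 ln|(u - 7)| - 25/(u - 7) + C


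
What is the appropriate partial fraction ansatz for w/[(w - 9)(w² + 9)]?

Linear + irreducible quadratic: α/(w - 9) + (βw + γ)/(w² + 9)


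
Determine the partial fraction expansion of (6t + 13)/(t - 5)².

(6t + 13) = α(t - 5) + β. At t = 5: β = 6·5 + 13 = 43. Coeff of t: α = 6
Result: 6/(t - 5) + 43/(t - 5)²


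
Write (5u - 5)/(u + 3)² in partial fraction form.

(5u - 5) = P(u + 3) + Q. At u = -3: Q = 5·(-3) - 5 = -20. Coeff of u: P = 5
Result: 5/(u + 3) - 20/(u + 3)²


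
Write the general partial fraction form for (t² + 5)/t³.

Repeated linear factor (power 3): A/t + B/t² + C/t³


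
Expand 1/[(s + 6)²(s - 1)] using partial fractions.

Cover-up at s=1: C = 1/(1 + 6)² = 1/49. Cover-up at s=-6: B = 1/(-6 - 1) = -1/7. Comparing s² coeff: A = -C = -1/49
Result: (-1/49)/(s + 6) - (1/7)/(s + 6)² + (1/49)/(s - 1)


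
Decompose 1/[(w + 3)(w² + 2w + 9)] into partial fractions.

Cover-up at w = -3: A = 1/((-3)² + 2·(-3) + 9) = 1/12. Then B = -A = -1/12, C = -A·(2 - 3) = 1/12
Result: (1/12)/(w + 3) - ((1/12)w - 1/12)/(w² + 2w + 9)


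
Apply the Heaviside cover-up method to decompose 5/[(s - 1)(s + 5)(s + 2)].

Cover (s - 1), s=1: α = 5/[(1 + 5)(1 + 2)] = 5/18. Cover (s + 5), s=-5: β = 5/[(-5 - 1)(-5 + 2)] = 5/18. Cover (s + 2), s=-2: γ = 5/[(-2 - 1)(-2 + 5)] = -5/9.
Result: (5/18)/(s - 1) + (5/18)/(s + 5) - (5/9)/(s + 2)


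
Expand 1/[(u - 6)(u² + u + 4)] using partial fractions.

Cover-up at u = 6: A = 1/(6² + 1·6 + 4) = 1/46. Then B = -A = -1/46, C = -A·(1 + 6) = -7/46
Result: (1/46)/(u - 6) - ((1/46)u + 7/46)/(u² + u + 4)


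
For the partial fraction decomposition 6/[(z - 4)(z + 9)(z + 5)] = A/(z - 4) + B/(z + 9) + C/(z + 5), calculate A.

Cover-up at z = 4: A = 6/[(4 + 9)(4 + 5)] = 6/[(13)(9)] = 6/117 = 2/39


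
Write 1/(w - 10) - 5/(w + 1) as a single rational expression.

Common denominator (w - 10)(w + 1). Numerator: 1(w + 1) - 5(w - 10) = (w + 1) - (5w - 50) = -4w + 51
Result: (-4w + 51)/[(w - 10)(w + 1)]


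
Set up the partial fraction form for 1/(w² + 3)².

Repeated quadratic factor: (Aw + B)/(w² + 3) + (Cw + D)/(w² + 3)²


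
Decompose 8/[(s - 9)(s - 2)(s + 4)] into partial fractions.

Using cover-up method: α = 8/91, β = -4/21, γ = 4/39
Result: (8/91)/(s - 9) - (4/21)/(s - 2) + (4/39)/(s + 4)


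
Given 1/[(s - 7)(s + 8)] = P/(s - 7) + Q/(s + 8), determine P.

Cover-up at s = 7: P = 1/(7 + 8) = 1/15


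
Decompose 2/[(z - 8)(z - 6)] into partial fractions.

2/(z - 8)(z - 6) = P/(z - 8) + Q/(z - 6). P = 2/(8 - 6) = 1, Q = 2/(6 - 8) = -1
Result: 1/(z - 8) - 1/(z - 6)


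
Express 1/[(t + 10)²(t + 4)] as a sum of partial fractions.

Cover-up at t=-4: γ = 1/(-4 + 10)² = 1/36. Cover-up at t=-10: β = 1/(-10 + 4) = -1/6. Comparing t² coeff: α = -γ = -1/36
Result: (-1/36)/(t + 10) - (1/6)/(t + 10)² + (1/36)/(t + 4)


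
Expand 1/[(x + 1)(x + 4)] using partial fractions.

1/(x + 1)(x + 4) = P/(x + 1) + Q/(x + 4). P = 1/(-1 + 4) = 1/3, Q = 1/(-4 + 1) = -1/3
Result: (1/3)/(x + 1) - (1/3)/(x + 4)


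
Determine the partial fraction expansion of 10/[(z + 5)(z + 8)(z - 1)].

Using cover-up method: A = -5/9, B = 10/27, C = 5/27
Result: (-5/9)/(z + 5) + (10/27)/(z + 8) + (5/27)/(z - 1)


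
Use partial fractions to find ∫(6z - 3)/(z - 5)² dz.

Decompose: A = 6, B = 6·5 - 3 = 27, so (6z - 3)/(z - 5)² = 6/(z - 5) + 27/(z - 5)². Integrate: ∫ A/(z - 5) dz = 6 ln|(z - 5)|; ∫ B/(z - 5)² dz = -27/(z - 5). Sum: 6 ln|(z - 5)| - 27/(z - 5) + C


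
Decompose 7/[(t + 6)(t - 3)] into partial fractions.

7/(t + 6)(t - 3) = A/(t + 6) + B/(t - 3). A = 7/(-6 - 3) = -7/9, B = 7/(3 + 6) = 7/9
Result: (-7/9)/(t + 6) + (7/9)/(t - 3)


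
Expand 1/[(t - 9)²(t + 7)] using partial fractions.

Cover-up at t=-7: γ = 1/(-7 - 9)² = 1/256. Cover-up at t=9: β = 1/(9 + 7) = 1/16. Comparing t² coeff: α = -γ = -1/256
Result: (-1/256)/(t - 9) + (1/16)/(t - 9)² + (1/256)/(t + 7)


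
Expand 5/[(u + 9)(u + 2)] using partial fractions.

5/(u + 9)(u + 2) = P/(u + 9) + Q/(u + 2). P = 5/(-9 + 2) = -5/7, Q = 5/(-2 + 9) = 5/7
Result: (-5/7)/(u + 9) + (5/7)/(u + 2)


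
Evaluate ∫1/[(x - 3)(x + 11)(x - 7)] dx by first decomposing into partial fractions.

Cover-up: α = -1/56, β = 1/252, γ = 1/72. Decomposition: (-1/56)/(x - 3) + (1/252)/(x + 11) + (1/72)/(x - 7). Integrate each term: (-1/56) ln|(x - 3)| + (1/252) ln|(x + 11)| + (1/72) ln|(x - 7)| + C


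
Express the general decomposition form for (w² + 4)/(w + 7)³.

Repeated linear factor (power 3): P/(w + 7) + Q/(w + 7)² + R/(w + 7)³


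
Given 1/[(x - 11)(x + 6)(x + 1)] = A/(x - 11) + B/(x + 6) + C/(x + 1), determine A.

Cover-up at x = 11: A = 1/[(11 + 6)(11 + 1)] = 1/[(17)(12)] = 1/204


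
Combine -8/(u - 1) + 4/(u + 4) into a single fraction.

Common denominator (u - 1)(u + 4). Numerator: -8(u + 4) + 4(u - 1) = (-8u - 32) + (4u - 4) = -4u - 36
Result: (-4u - 36)/[(u - 1)(u + 4)]


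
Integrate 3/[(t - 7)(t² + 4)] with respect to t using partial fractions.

Cover-up at t=7: P = 3/(7²+4) = 3/53. Coeff matching: Q = -3/53, R = -21/53. Decomposition: (3/53)/(t - 7) - ((3/53)t + 21/53)/(t² + 4). Integrate: linear → ln, quadratic → (1/2)ln + arctan: (3/53) ln|(t - 7)| - (3/106) ln(t² + 4) - (21/106) arctan(t/2) + C


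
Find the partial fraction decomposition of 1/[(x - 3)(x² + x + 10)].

Cover-up at x = 3: α = 1/(3² + 1·3 + 10) = 1/22. Then β = -α = -1/22, γ = -α·(1 + 3) = -2/11
Result: (1/22)/(x - 3) - ((1/22)x + 2/11)/(x² + x + 10)


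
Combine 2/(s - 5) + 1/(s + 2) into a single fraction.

Common denominator (s - 5)(s + 2). Numerator: 2(s + 2) + 1(s - 5) = (2s + 4) + (s - 5) = 3s - 1
Result: (3s - 1)/[(s - 5)(s + 2)]


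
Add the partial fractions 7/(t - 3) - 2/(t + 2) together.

Common denominator (t - 3)(t + 2). Numerator: 7(t + 2) - 2(t - 3) = (7t + 14) - (2t - 6) = 5t + 20
Result: (5t + 20)/[(t - 3)(t + 2)]


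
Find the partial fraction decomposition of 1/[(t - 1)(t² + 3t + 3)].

Cover-up at t = 1: P = 1/(1² + 3·1 + 3) = 1/7. Then Q = -P = -1/7, R = -P·(3 + 1) = -4/7
Result: (1/7)/(t - 1) - ((1/7)t + 4/7)/(t² + 3t + 3)


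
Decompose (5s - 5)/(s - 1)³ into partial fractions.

(5s - 5) = P(s - 1)² + Q(s - 1) + R. At s = 1: R = 5·1 - 5 = 0. Coefficients: P = 0, Q = 5
Result: 5/(s - 1)²


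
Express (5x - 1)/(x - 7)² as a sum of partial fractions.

(5x - 1) = P(x - 7) + Q. At x = 7: Q = 5·7 - 1 = 34. Coeff of x: P = 5
Result: 5/(x - 7) + 34/(x - 7)²


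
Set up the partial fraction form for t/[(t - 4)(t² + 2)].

Linear + irreducible quadratic: P/(t - 4) + (Qt + R)/(t² + 2)


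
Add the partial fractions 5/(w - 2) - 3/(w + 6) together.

Common denominator (w - 2)(w + 6). Numerator: 5(w + 6) - 3(w - 2) = (5w + 30) - (3w - 6) = 2w + 36
Result: (2w + 36)/[(w - 2)(w + 6)]


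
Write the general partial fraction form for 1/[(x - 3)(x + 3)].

Distinct linear factors: P/(x - 3) + Q/(x + 3)


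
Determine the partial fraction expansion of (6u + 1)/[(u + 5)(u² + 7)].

At u=-5: A = (6·(-5) + 1)/((-5)² + 7) = -29/32. B = -A = 29/32, C = 6 - (-5)·A = 47/32
Result: (-29/32)/(u + 5) + ((29/32)u + 47/32)/(u² + 7)


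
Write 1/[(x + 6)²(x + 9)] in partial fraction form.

Cover-up at x=-9: γ = 1/(-9 + 6)² = 1/9. Cover-up at x=-6: β = 1/(-6 + 9) = 1/3. Comparing x² coeff: α = -γ = -1/9
Result: (-1/9)/(x + 6) + (1/3)/(x + 6)² + (1/9)/(x + 9)


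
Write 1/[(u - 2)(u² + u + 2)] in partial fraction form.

Cover-up at u = 2: P = 1/(2² + 1·2 + 2) = 1/8. Then Q = -P = -1/8, R = -P·(1 + 2) = -3/8
Result: (1/8)/(u - 2) - ((1/8)u + 3/8)/(u² + u + 2)


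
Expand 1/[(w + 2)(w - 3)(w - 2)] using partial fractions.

Using cover-up method: A = 1/20, B = 1/5, C = -1/4
Result: (1/20)/(w + 2) + (1/5)/(w - 3) - (1/4)/(w - 2)


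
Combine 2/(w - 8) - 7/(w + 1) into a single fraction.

Common denominator (w - 8)(w + 1). Numerator: 2(w + 1) - 7(w - 8) = (2w + 2) - (7w - 56) = -5w + 58
Result: (-5w + 58)/[(w - 8)(w + 1)]


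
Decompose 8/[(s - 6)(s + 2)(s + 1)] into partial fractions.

Using cover-up method: A = 1/7, B = 1, C = -8/7
Result: (1/7)/(s - 6) + 1/(s + 2) - (8/7)/(s + 1)


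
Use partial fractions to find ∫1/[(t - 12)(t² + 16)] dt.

Cover-up at t=12: A = 1/(12²+16) = 1/160. Coeff matching: B = -1/160, C = -3/40. Decomposition: (1/160)/(t - 12) - ((1/160)t + 3/40)/(t² + 16). Integrate: linear → ln, quadratic → (1/2)ln + arctan: (1/160) ln|(t - 12)| - (1/320) ln(t² + 16) - (3/160) arctan(t/4) + C


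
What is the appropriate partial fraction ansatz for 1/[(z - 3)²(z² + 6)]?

Repeated linear + quadratic: A/(z - 3) + B/(z - 3)² + (Cz + D)/(z² + 6)


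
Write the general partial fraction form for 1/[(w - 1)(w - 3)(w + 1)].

Three distinct linear factors: P/(w - 1) + Q/(w - 3) + R/(w + 1)


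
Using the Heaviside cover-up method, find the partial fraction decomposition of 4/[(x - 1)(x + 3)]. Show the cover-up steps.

Cover (x - 1): set x=1, get P = 4/(1 + 3) = 1. Cover (x + 3): set x=-3, get Q = 4/(-3 - 1) = -1.
Result: 1/(x - 1) - 1/(x + 3)


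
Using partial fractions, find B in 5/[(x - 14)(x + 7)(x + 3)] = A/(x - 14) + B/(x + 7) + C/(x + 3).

Cover-up at x = -7: B = 5/[(-7 - 14)(-7 + 3)] = 5/[(-21)(-4)] = 5/84


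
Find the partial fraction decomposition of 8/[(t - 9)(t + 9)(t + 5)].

Using cover-up method: P = 2/63, Q = 1/9, R = -1/7
Result: (2/63)/(t - 9) + (1/9)/(t + 9) - (1/7)/(t + 5)


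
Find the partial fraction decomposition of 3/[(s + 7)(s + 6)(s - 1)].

Using cover-up method: P = 3/8, Q = -3/7, R = 3/56
Result: (3/8)/(s + 7) - (3/7)/(s + 6) + (3/56)/(s - 1)


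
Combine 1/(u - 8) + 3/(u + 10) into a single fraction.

Common denominator (u - 8)(u + 10). Numerator: 1(u + 10) + 3(u - 8) = (u + 10) + (3u - 24) = 4u - 14
Result: (4u - 14)/[(u - 8)(u + 10)]


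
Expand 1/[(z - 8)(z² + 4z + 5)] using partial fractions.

Cover-up at z = 8: P = 1/(8² + 4·8 + 5) = 1/101. Then Q = -P = -1/101, R = -P·(4 + 8) = -12/101
Result: (1/101)/(z - 8) - ((1/101)z + 12/101)/(z² + 4z + 5)


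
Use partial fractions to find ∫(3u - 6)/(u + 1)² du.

Decompose: P = 3, Q = 3·(-1) - 6 = -9, so (3u - 6)/(u + 1)² = 3/(u + 1) - 9/(u + 1)². Integrate: ∫ P/(u + 1) du = 3 ln|(u + 1)|; ∫ Q/(u + 1)² du = 9/(u + 1). Sum: 3 ln|(u + 1)| + 9/(u + 1) + C


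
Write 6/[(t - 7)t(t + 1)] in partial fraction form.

Using cover-up method: P = 3/28, Q = -6/7, R = 3/4
Result: (3/28)/(t - 7) - (6/7)/t + (3/4)/(t + 1)
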